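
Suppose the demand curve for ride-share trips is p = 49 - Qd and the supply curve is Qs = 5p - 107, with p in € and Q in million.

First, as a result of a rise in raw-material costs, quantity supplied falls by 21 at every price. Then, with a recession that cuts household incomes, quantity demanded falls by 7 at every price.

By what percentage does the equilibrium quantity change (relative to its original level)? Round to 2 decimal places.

-40.58

Original equilibrium: 49 - p = 5p - 107 gives 156 = 6p, so p = 26 and Q = 23.
With the change applied: demand Qd = 42 - p, supply Qs = 5p - 128.
Setting them equal: 42 - p = 5p - 128 → 170 = 6p, so p = 85/3 ≈ 28.3333 and Q = 41/3 ≈ 13.6667.
%ΔQ = (13.6667 − 23) / 23 × 100 = -40.58%.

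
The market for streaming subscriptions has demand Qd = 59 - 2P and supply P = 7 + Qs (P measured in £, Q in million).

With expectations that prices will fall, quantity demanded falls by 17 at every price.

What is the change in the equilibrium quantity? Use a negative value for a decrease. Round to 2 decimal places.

Original equilibrium: 59 - 2P = P - 7 gives 66 = 3P, so P = 22 and Q = 15.
The shock moves the curves to Qd = 42 - 2P and Qs = P - 7.
New equilibrium: 42 - 2P = P - 7 ⇒ 49 = 3P ⇒ P = 49/3 ≈ 16.3333, Q = 28/3 ≈ 9.3333.
ΔQ = 9.3333 − 15 = -5.67.

-5.67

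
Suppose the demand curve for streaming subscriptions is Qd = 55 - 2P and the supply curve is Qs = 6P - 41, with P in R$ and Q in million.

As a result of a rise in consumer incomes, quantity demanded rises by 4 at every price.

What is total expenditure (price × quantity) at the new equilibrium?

Before the shock: 55 - 2P = 6P - 41 ⇒ 96 = 8P ⇒ P = 12, Q = 31.
After the shift, demand is Qd = 59 - 2P and supply is Qs = 6P - 41.
Setting them equal: 59 - 2P = 6P - 41 → 100 = 8P, so P = 12.5 and Q = 34.
New expenditure = 12.5 × 34 = 425.

425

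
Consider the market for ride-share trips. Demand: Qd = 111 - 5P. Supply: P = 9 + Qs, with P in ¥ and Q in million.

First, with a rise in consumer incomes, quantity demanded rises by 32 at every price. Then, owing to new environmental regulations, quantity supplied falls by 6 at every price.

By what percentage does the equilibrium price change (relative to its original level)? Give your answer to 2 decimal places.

Before the shock: 111 - 5P = P - 9 ⇒ 120 = 6P ⇒ P = 20, Q = 11.
The shock moves the curves to Qd = 143 - 5P and Qs = P - 15.
Setting them equal: 143 - 5P = P - 15 → 158 = 6P, so P = 79/3 ≈ 26.3333 and Q = 34/3 ≈ 11.3333.
%ΔP = (26.3333 − 20) / 20 × 100 = +31.67%.

+31.67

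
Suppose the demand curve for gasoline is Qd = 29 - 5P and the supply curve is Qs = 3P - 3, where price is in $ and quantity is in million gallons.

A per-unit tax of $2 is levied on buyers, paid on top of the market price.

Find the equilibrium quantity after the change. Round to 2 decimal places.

Original equilibrium: 29 - 5P = 3P - 3 gives 32 = 8P, so P = 4 and Q = 9.
Since buyers pay the price plus the tax, the effective demand curve becomes Qd = 19 - 5P.
New equilibrium: 19 - 5P = 3P - 3 ⇒ 22 = 8P ⇒ P = 2.75, Q = 5.25.

5.25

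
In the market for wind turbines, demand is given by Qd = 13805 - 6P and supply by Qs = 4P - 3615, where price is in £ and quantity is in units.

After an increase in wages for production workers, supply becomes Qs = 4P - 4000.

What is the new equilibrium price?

1780.5

Solve the original market: 13805 - 6P = 4P - 3615, hence P = 1742 and Q = 3353.
After the shift, demand is Qd = 13805 - 6P and supply is Qs = 4P - 4000.
Setting them equal: 13805 - 6P = 4P - 4000 → 17805 = 10P, so P = 1780.5 and Q = 3122.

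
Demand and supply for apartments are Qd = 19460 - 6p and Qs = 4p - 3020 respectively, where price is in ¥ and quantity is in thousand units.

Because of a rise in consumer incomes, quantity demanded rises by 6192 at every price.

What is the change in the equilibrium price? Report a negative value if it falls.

+619.2

Before the shock: 19460 - 6p = 4p - 3020 ⇒ 22480 = 10p ⇒ p = 2248, Q = 5972.
After the shift, demand is Qd = 25652 - 6p and supply is Qs = 4p - 3020.
New equilibrium: 25652 - 6p = 4p - 3020 ⇒ 28672 = 10p ⇒ p = 2867.2, Q = 8448.8.
Δp = 2867.2 − 2248 = +619.2.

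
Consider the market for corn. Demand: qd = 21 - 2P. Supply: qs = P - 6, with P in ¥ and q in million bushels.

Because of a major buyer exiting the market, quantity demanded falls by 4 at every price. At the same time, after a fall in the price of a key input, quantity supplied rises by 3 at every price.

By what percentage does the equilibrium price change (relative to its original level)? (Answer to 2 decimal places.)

Before the shock: 21 - 2P = P - 6 ⇒ 27 = 3P ⇒ P = 9, q = 3.
With the change applied: demand qd = 17 - 2P, supply qs = P - 3.
Clearing the new market: 17 - 2P = P - 3, so P = 20/3 ≈ 6.6667 and q = 11/3 ≈ 3.6667.
%ΔP = (6.6667 − 9) / 9 × 100 = -25.93%.

-25.93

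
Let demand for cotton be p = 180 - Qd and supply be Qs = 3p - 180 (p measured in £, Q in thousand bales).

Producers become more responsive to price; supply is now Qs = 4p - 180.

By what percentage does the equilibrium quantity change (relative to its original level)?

Before the shock: 180 - p = 3p - 180 ⇒ 360 = 4p ⇒ p = 90, Q = 90.
The new curves are Qd = 180 - p (demand) and Qs = 4p - 180 (supply).
Setting them equal: 180 - p = 4p - 180 → 360 = 5p, so p = 72 and Q = 108.
%ΔQ = (108 − 90) / 90 × 100 = +20%.

+20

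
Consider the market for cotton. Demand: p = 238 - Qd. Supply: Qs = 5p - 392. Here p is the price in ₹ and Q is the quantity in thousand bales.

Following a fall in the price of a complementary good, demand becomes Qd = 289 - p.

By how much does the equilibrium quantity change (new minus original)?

Solve the original market: 238 - p = 5p - 392, hence p = 105 and Q = 133.
With the change applied: demand Qd = 289 - p, supply Qs = 5p - 392.
New equilibrium: 289 - p = 5p - 392 ⇒ 681 = 6p ⇒ p = 113.5, Q = 175.5.
ΔQ = 175.5 − 133 = +42.5.

+42.5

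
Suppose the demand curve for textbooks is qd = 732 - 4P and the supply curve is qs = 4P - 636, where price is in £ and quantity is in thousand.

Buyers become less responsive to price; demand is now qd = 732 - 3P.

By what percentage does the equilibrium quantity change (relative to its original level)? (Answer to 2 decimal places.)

Before the shock: 732 - 4P = 4P - 636 ⇒ 1368 = 8P ⇒ P = 171, q = 48.
The new curves are qd = 732 - 3P (demand) and qs = 4P - 636 (supply).
Equate the new curves: 732 - 3P = 4P - 636, giving 1368 = 7P, P = 1368/7 ≈ 195.4286, q = 1020/7 ≈ 145.7143.
%Δq = (145.7143 − 48) / 48 × 100 = +203.57%.

+203.57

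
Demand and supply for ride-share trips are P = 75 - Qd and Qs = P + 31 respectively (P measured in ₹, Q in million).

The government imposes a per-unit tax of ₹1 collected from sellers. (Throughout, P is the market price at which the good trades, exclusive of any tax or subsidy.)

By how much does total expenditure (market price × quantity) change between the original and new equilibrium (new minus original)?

Before the shock: 75 - P = P + 31 ⇒ 44 = 2P ⇒ P = 22, Q = 53.
Since sellers keep the price net of the tax, the effective supply curve becomes Qs = P + 30.
Clearing the new market: 75 - P = P + 30, so P = 22.5 and Q = 52.5.
Expenditure moves from 22×53 = 1166 to 22.5×52.5 = 1181.25; change = +15.25.

+15.25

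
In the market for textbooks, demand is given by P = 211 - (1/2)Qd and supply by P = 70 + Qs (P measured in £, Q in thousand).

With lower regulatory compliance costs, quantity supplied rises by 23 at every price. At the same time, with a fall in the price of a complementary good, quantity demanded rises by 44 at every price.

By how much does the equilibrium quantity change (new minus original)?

Solve the original market: 422 - 2P = P - 70, hence P = 164 and Q = 94.
With the change applied: demand Qd = 466 - 2P, supply Qs = P - 47.
Equate the new curves: 466 - 2P = P - 47, giving 513 = 3P, P = 171, Q = 124.
ΔQ = 124 − 94 = +30.

+30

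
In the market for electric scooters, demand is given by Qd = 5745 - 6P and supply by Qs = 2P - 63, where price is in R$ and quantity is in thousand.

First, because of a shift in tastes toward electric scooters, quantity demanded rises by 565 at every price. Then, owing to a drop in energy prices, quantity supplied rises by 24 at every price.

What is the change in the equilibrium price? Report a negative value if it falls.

+67.625

Before the shock: 5745 - 6P = 2P - 63 ⇒ 5808 = 8P ⇒ P = 726, Q = 1389.
After the shift, demand is Qd = 6310 - 6P and supply is Qs = 2P - 39.
New equilibrium: 6310 - 6P = 2P - 39 ⇒ 6349 = 8P ⇒ P = 793.625, Q = 1548.25.
ΔP = 793.625 − 726 = +67.625.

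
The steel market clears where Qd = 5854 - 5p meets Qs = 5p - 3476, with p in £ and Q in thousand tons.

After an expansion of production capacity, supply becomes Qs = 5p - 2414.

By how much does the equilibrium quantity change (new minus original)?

Solve the original market: 5854 - 5p = 5p - 3476, hence p = 933 and Q = 1189.
The new curves are Qd = 5854 - 5p (demand) and Qs = 5p - 2414 (supply).
Clearing the new market: 5854 - 5p = 5p - 2414, so p = 826.8 and Q = 1720.
ΔQ = 1720 − 1189 = +531.

+531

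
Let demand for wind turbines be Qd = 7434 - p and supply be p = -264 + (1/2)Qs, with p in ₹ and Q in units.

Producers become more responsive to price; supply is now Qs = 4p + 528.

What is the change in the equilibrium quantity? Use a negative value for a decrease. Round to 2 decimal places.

Before the shock: 7434 - p = 2p + 528 ⇒ 6906 = 3p ⇒ p = 2302, Q = 5132.
The new curves are Qd = 7434 - p (demand) and Qs = 4p + 528 (supply).
Clearing the new market: 7434 - p = 4p + 528, so p = 1381.2 and Q = 6052.8.
ΔQ = 6052.8 − 5132 = +920.80.

+920.80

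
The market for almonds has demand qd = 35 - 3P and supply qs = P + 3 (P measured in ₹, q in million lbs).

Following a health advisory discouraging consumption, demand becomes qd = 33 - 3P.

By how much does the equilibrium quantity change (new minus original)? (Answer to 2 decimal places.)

Initially, 35 - 3P = P + 3, so 32 = 4P and P = 8, q = 11.
After the shift, demand is qd = 33 - 3P and supply is qs = P + 3.
New equilibrium: 33 - 3P = P + 3 ⇒ 30 = 4P ⇒ P = 7.5, q = 10.5.
Δq = 10.5 − 11 = -0.50.

-0.50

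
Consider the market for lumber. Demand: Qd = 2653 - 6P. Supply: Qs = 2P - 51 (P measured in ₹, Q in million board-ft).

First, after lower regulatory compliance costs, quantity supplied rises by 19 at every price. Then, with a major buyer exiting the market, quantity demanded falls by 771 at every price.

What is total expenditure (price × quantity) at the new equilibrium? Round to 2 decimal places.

Original equilibrium: 2653 - 6P = 2P - 51 gives 2704 = 8P, so P = 338 and Q = 625.
The new curves are Qd = 1882 - 6P (demand) and Qs = 2P - 32 (supply).
Setting them equal: 1882 - 6P = 2P - 32 → 1914 = 8P, so P = 239.25 and Q = 446.5.
New expenditure = 239.25 × 446.5 = 106825.13.

106825.13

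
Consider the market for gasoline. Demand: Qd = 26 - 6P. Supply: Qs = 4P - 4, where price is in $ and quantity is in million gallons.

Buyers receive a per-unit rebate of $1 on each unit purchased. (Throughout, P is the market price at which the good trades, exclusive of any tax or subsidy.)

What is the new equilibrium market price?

3.6

Initially, 26 - 6P = 4P - 4, so 30 = 10P and P = 3, Q = 8.
Since buyers' out-of-pocket price is the market price minus the rebate, the effective demand curve becomes Qd = 32 - 6P.
New equilibrium: 32 - 6P = 4P - 4 ⇒ 36 = 10P ⇒ P = 3.6, Q = 10.4.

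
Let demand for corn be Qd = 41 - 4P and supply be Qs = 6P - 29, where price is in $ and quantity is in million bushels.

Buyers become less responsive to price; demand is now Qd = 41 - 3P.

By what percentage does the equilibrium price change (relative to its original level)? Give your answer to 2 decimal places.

Before the shock: 41 - 4P = 6P - 29 ⇒ 70 = 10P ⇒ P = 7, Q = 13.
After the shift, demand is Qd = 41 - 3P and supply is Qs = 6P - 29.
Setting them equal: 41 - 3P = 6P - 29 → 70 = 9P, so P = 70/9 ≈ 7.7778 and Q = 53/3 ≈ 17.6667.
%ΔP = (7.7778 − 7) / 7 × 100 = +11.11%.

+11.11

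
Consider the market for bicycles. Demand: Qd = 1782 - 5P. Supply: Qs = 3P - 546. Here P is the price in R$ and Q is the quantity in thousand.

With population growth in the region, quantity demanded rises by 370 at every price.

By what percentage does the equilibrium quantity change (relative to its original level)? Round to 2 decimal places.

Before the shock: 1782 - 5P = 3P - 546 ⇒ 2328 = 8P ⇒ P = 291, Q = 327.
The new curves are Qd = 2152 - 5P (demand) and Qs = 3P - 546 (supply).
New equilibrium: 2152 - 5P = 3P - 546 ⇒ 2698 = 8P ⇒ P = 337.25, Q = 465.75.
%ΔQ = (465.75 − 327) / 327 × 100 = +42.43%.

+42.43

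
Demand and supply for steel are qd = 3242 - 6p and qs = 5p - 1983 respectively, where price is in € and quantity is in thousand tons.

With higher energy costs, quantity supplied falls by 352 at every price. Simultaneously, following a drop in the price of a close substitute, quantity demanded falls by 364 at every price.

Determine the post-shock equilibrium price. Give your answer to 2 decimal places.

473.91

Before the shock: 3242 - 6p = 5p - 1983 ⇒ 5225 = 11p ⇒ p = 475, q = 392.
The new curves are qd = 2878 - 6p (demand) and qs = 5p - 2335 (supply).
New equilibrium: 2878 - 6p = 5p - 2335 ⇒ 5213 = 11p ⇒ p = 5213/11 ≈ 473.9091, q = 380/11 ≈ 34.5455.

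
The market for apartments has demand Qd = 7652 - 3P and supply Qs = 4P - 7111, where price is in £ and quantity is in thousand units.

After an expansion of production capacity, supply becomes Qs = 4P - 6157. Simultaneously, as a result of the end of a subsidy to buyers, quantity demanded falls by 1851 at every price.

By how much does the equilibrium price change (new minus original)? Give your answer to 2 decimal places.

-400.71

Solve the original market: 7652 - 3P = 4P - 7111, hence P = 2109 and Q = 1325.
After the shift, demand is Qd = 5801 - 3P and supply is Qs = 4P - 6157.
Clearing the new market: 5801 - 3P = 4P - 6157, so P = 11958/7 ≈ 1708.2857 and Q = 4733/7 ≈ 676.1429.
ΔP = 1708.2857 − 2109 = -400.71.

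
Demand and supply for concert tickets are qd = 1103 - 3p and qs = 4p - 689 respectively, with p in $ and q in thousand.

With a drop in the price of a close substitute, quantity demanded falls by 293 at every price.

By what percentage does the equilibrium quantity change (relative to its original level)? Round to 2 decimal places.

Original equilibrium: 1103 - 3p = 4p - 689 gives 1792 = 7p, so p = 256 and q = 335.
After the shift, demand is qd = 810 - 3p and supply is qs = 4p - 689.
Clearing the new market: 810 - 3p = 4p - 689, so p = 1499/7 ≈ 214.1429 and q = 1173/7 ≈ 167.5714.
%Δq = (167.5714 − 335) / 335 × 100 = -49.98%.

-49.98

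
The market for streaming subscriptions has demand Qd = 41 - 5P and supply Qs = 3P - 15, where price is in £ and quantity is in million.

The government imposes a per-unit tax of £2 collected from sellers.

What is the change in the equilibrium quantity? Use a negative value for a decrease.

Before the shock: 41 - 5P = 3P - 15 ⇒ 56 = 8P ⇒ P = 7, Q = 6.
Since sellers keep the price net of the tax, the effective supply curve becomes Qs = 3P - 21.
Equate the new curves: 41 - 5P = 3P - 21, giving 62 = 8P, P = 7.75, Q = 2.25.
ΔQ = 2.25 − 6 = -3.75.

-3.75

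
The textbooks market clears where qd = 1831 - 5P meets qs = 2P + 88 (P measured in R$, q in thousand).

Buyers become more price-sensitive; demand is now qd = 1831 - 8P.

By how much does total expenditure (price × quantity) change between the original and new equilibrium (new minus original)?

-69814.62

Initially, 1831 - 5P = 2P + 88, so 1743 = 7P and P = 249, q = 586.
The new curves are qd = 1831 - 8P (demand) and qs = 2P + 88 (supply).
Equate the new curves: 1831 - 8P = 2P + 88, giving 1743 = 10P, P = 174.3, q = 436.6.
Expenditure moves from 249×586 = 145914 to 174.3×436.6 = 76099.38; change = -69814.62.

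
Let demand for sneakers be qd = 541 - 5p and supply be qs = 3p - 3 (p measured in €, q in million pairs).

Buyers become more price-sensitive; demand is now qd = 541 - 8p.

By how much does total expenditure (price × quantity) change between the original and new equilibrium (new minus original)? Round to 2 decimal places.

-6479.11

Before the shock: 541 - 5p = 3p - 3 ⇒ 544 = 8p ⇒ p = 68, q = 201.
With the change applied: demand qd = 541 - 8p, supply qs = 3p - 3.
Setting them equal: 541 - 8p = 3p - 3 → 544 = 11p, so p = 544/11 ≈ 49.4545 and q = 1599/11 ≈ 145.3636.
Expenditure moves from 68×201 = 13668 to 49.4545×145.3636 = 7188.8926; change = -6479.11.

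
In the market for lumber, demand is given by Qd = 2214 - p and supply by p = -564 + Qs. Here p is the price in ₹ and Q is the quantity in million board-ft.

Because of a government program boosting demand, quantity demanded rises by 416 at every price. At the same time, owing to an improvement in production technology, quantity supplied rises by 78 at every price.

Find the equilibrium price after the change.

994

Original equilibrium: 2214 - p = p + 564 gives 1650 = 2p, so p = 825 and Q = 1389.
The new curves are Qd = 2630 - p (demand) and Qs = p + 642 (supply).
Clearing the new market: 2630 - p = p + 642, so p = 994 and Q = 1636.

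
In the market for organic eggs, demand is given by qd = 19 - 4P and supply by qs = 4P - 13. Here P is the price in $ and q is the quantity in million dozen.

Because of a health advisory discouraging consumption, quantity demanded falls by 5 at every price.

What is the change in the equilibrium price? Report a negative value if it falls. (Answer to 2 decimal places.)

Before the shock: 19 - 4P = 4P - 13 ⇒ 32 = 8P ⇒ P = 4, q = 3.
The new curves are qd = 14 - 4P (demand) and qs = 4P - 13 (supply).
Equate the new curves: 14 - 4P = 4P - 13, giving 27 = 8P, P = 3.375, q = 0.5.
ΔP = 3.375 − 4 = -0.63.

-0.63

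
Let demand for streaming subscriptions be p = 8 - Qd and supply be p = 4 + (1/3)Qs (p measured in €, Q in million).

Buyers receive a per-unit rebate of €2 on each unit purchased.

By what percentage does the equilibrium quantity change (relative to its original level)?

+50

Initially, 8 - p = 3p - 12, so 20 = 4p and p = 5, Q = 3.
Since buyers' out-of-pocket price is the market price minus the rebate, the effective demand curve becomes Qd = 10 - p.
New equilibrium: 10 - p = 3p - 12 ⇒ 22 = 4p ⇒ p = 5.5, Q = 4.5.
%ΔQ = (4.5 − 3) / 3 × 100 = +50%.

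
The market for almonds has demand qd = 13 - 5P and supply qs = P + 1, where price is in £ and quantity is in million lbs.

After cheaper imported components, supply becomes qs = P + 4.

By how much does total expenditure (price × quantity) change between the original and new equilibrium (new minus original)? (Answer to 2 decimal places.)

+2.25

Original equilibrium: 13 - 5P = P + 1 gives 12 = 6P, so P = 2 and q = 3.
With the change applied: demand qd = 13 - 5P, supply qs = P + 4.
Setting them equal: 13 - 5P = P + 4 → 9 = 6P, so P = 1.5 and q = 5.5.
Expenditure moves from 2×3 = 6 to 1.5×5.5 = 8.25; change = +2.25.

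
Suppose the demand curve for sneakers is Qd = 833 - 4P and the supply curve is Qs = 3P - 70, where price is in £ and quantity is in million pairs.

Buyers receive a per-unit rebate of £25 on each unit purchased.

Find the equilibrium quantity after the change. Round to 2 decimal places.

Solve the original market: 833 - 4P = 3P - 70, hence P = 129 and Q = 317.
Since buyers' out-of-pocket price is the market price minus the rebate, the effective demand curve becomes Qd = 933 - 4P.
Setting them equal: 933 - 4P = 3P - 70 → 1003 = 7P, so P = 1003/7 ≈ 143.2857 and Q = 2519/7 ≈ 359.8571.

359.86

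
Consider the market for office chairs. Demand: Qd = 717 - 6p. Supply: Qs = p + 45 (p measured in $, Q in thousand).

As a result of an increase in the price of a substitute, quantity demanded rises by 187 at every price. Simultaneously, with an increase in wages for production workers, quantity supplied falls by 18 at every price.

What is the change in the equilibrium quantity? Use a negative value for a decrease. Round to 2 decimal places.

+11.29

Before the shock: 717 - 6p = p + 45 ⇒ 672 = 7p ⇒ p = 96, Q = 141.
After the shift, demand is Qd = 904 - 6p and supply is Qs = p + 27.
New equilibrium: 904 - 6p = p + 27 ⇒ 877 = 7p ⇒ p = 877/7 ≈ 125.2857, Q = 1066/7 ≈ 152.2857.
ΔQ = 152.2857 − 141 = +11.29.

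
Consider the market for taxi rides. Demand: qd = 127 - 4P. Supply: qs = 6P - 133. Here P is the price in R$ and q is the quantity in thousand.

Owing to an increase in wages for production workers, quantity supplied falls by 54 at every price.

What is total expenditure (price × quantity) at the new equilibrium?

Before the shock: 127 - 4P = 6P - 133 ⇒ 260 = 10P ⇒ P = 26, q = 23.
The shock moves the curves to qd = 127 - 4P and qs = 6P - 187.
Clearing the new market: 127 - 4P = 6P - 187, so P = 31.4 and q = 1.4.
New expenditure = 31.4 × 1.4 = 43.96.

43.96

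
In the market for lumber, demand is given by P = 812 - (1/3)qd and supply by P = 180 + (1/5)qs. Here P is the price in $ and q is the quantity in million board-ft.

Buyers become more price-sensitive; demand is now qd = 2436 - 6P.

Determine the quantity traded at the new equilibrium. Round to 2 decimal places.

616.36

Original equilibrium: 2436 - 3P = 5P - 900 gives 3336 = 8P, so P = 417 and q = 1185.
After the shift, demand is qd = 2436 - 6P and supply is qs = 5P - 900.
New equilibrium: 2436 - 6P = 5P - 900 ⇒ 3336 = 11P ⇒ P = 3336/11 ≈ 303.2727, q = 6780/11 ≈ 616.3636.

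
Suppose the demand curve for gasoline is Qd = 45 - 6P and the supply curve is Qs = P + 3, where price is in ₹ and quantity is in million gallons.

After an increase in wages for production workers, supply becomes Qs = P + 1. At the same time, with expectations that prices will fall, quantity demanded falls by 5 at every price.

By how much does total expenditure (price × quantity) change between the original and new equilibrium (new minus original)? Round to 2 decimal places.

Before the shock: 45 - 6P = P + 3 ⇒ 42 = 7P ⇒ P = 6, Q = 9.
The shock moves the curves to Qd = 40 - 6P and Qs = P + 1.
New equilibrium: 40 - 6P = P + 1 ⇒ 39 = 7P ⇒ P = 39/7 ≈ 5.5714, Q = 46/7 ≈ 6.5714.
Expenditure moves from 6×9 = 54 to 5.5714×6.5714 = 36.6122; change = -17.39.

-17.39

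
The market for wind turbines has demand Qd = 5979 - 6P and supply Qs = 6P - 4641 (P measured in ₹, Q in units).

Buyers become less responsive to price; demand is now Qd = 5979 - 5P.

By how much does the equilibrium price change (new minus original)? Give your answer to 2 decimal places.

Solve the original market: 5979 - 6P = 6P - 4641, hence P = 885 and Q = 669.
The new curves are Qd = 5979 - 5P (demand) and Qs = 6P - 4641 (supply).
New equilibrium: 5979 - 5P = 6P - 4641 ⇒ 10620 = 11P ⇒ P = 10620/11 ≈ 965.4545, Q = 12669/11 ≈ 1151.7273.
ΔP = 965.4545 − 885 = +80.45.

+80.45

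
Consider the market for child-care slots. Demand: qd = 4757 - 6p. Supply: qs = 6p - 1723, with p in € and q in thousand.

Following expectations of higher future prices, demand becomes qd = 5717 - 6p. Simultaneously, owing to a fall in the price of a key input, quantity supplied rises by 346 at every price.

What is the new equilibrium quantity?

Solve the original market: 4757 - 6p = 6p - 1723, hence p = 540 and q = 1517.
After the shift, demand is qd = 5717 - 6p and supply is qs = 6p - 1377.
New equilibrium: 5717 - 6p = 6p - 1377 ⇒ 7094 = 12p ⇒ p = 3547/6 ≈ 591.1667, q = 2170.

2170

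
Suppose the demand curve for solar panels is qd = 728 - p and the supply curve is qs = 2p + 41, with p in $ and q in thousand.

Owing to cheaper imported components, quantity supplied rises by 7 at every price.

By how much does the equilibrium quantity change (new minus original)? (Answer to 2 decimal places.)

Before the shock: 728 - p = 2p + 41 ⇒ 687 = 3p ⇒ p = 229, q = 499.
After the shift, demand is qd = 728 - p and supply is qs = 2p + 48.
New equilibrium: 728 - p = 2p + 48 ⇒ 680 = 3p ⇒ p = 680/3 ≈ 226.6667, q = 1504/3 ≈ 501.3333.
Δq = 501.3333 − 499 = +2.33.

+2.33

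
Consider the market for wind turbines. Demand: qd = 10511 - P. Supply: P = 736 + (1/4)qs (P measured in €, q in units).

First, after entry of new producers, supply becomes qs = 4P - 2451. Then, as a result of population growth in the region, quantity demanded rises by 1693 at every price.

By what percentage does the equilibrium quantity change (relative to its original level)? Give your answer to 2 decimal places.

+18.58

Initially, 10511 - P = 4P - 2944, so 13455 = 5P and P = 2691, q = 7820.
With the change applied: demand qd = 12204 - P, supply qs = 4P - 2451.
Setting them equal: 12204 - P = 4P - 2451 → 14655 = 5P, so P = 2931 and q = 9273.
%Δq = (9273 − 7820) / 7820 × 100 = +18.58%.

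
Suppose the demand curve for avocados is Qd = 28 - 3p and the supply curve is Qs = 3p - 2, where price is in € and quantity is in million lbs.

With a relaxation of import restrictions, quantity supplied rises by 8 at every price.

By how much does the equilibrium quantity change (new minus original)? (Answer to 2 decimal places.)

+4.00

Before the shock: 28 - 3p = 3p - 2 ⇒ 30 = 6p ⇒ p = 5, Q = 13.
After the shift, demand is Qd = 28 - 3p and supply is Qs = 3p + 6.
Equate the new curves: 28 - 3p = 3p + 6, giving 22 = 6p, p = 11/3 ≈ 3.6667, Q = 17.
ΔQ = 17 − 13 = +4.00.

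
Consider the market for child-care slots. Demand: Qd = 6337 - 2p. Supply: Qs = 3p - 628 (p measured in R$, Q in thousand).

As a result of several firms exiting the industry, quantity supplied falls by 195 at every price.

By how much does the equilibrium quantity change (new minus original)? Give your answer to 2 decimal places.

-78.00

Original equilibrium: 6337 - 2p = 3p - 628 gives 6965 = 5p, so p = 1393 and Q = 3551.
After the shift, demand is Qd = 6337 - 2p and supply is Qs = 3p - 823.
Clearing the new market: 6337 - 2p = 3p - 823, so p = 1432 and Q = 3473.
ΔQ = 3473 − 3551 = -78.00.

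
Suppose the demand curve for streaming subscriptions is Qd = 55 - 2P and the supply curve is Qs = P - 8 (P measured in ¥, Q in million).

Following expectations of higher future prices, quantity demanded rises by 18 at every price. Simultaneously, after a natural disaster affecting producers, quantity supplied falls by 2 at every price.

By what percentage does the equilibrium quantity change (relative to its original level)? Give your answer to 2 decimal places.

+35.90

Solve the original market: 55 - 2P = P - 8, hence P = 21 and Q = 13.
With the change applied: demand Qd = 73 - 2P, supply Qs = P - 10.
Equate the new curves: 73 - 2P = P - 10, giving 83 = 3P, P = 83/3 ≈ 27.6667, Q = 53/3 ≈ 17.6667.
%ΔQ = (17.6667 − 13) / 13 × 100 = +35.90%.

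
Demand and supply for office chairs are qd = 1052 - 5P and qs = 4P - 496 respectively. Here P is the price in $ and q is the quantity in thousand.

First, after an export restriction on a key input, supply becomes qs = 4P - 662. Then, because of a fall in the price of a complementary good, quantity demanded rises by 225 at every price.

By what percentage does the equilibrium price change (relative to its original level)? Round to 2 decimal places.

+25.26

Solve the original market: 1052 - 5P = 4P - 496, hence P = 172 and q = 192.
With the change applied: demand qd = 1277 - 5P, supply qs = 4P - 662.
Setting them equal: 1277 - 5P = 4P - 662 → 1939 = 9P, so P = 1939/9 ≈ 215.4444 and q = 1798/9 ≈ 199.7778.
%ΔP = (215.4444 − 172) / 172 × 100 = +25.26%.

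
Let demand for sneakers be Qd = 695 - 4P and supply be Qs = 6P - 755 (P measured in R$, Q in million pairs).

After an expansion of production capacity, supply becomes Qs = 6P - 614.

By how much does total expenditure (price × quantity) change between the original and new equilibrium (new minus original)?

+5761.26

Initially, 695 - 4P = 6P - 755, so 1450 = 10P and P = 145, Q = 115.
The shock moves the curves to Qd = 695 - 4P and Qs = 6P - 614.
Equate the new curves: 695 - 4P = 6P - 614, giving 1309 = 10P, P = 130.9, Q = 171.4.
Expenditure moves from 145×115 = 16675 to 130.9×171.4 = 22436.26; change = +5761.26.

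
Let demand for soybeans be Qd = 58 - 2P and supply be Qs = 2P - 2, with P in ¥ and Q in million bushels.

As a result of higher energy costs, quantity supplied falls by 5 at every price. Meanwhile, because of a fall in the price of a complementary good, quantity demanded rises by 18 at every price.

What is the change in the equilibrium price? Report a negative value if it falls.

+5.75

Original equilibrium: 58 - 2P = 2P - 2 gives 60 = 4P, so P = 15 and Q = 28.
The new curves are Qd = 76 - 2P (demand) and Qs = 2P - 7 (supply).
Setting them equal: 76 - 2P = 2P - 7 → 83 = 4P, so P = 20.75 and Q = 34.5.
ΔP = 20.75 − 15 = +5.75.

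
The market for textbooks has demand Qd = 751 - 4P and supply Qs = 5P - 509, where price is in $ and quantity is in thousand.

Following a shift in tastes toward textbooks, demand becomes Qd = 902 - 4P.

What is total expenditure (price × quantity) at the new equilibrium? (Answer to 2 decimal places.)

Original equilibrium: 751 - 4P = 5P - 509 gives 1260 = 9P, so P = 140 and Q = 191.
With the change applied: demand Qd = 902 - 4P, supply Qs = 5P - 509.
Clearing the new market: 902 - 4P = 5P - 509, so P = 1411/9 ≈ 156.7778 and Q = 2474/9 ≈ 274.8889.
New expenditure = 156.7778 × 274.8889 = 43096.47.

43096.47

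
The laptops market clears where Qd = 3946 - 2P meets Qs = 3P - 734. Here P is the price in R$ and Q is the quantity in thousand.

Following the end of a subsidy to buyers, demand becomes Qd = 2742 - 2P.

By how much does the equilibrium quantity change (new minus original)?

Before the shock: 3946 - 2P = 3P - 734 ⇒ 4680 = 5P ⇒ P = 936, Q = 2074.
With the change applied: demand Qd = 2742 - 2P, supply Qs = 3P - 734.
New equilibrium: 2742 - 2P = 3P - 734 ⇒ 3476 = 5P ⇒ P = 695.2, Q = 1351.6.
ΔQ = 1351.6 − 2074 = -722.4.

-722.4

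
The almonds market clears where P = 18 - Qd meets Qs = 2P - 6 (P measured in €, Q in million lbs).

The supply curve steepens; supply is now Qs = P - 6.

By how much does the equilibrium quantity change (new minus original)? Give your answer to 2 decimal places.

Solve the original market: 18 - P = 2P - 6, hence P = 8 and Q = 10.
With the change applied: demand Qd = 18 - P, supply Qs = P - 6.
New equilibrium: 18 - P = P - 6 ⇒ 24 = 2P ⇒ P = 12, Q = 6.
ΔQ = 6 − 10 = -4.00.

-4.00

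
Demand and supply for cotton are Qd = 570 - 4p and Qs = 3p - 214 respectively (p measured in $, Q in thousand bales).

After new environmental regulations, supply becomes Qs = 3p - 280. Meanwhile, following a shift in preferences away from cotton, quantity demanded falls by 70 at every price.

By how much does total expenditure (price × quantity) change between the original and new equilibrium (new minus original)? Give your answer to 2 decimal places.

-7615.02

Original equilibrium: 570 - 4p = 3p - 214 gives 784 = 7p, so p = 112 and Q = 122.
After the shift, demand is Qd = 500 - 4p and supply is Qs = 3p - 280.
Setting them equal: 500 - 4p = 3p - 280 → 780 = 7p, so p = 780/7 ≈ 111.4286 and Q = 380/7 ≈ 54.2857.
Expenditure moves from 112×122 = 13664 to 111.4286×54.2857 = 6048.9796; change = -7615.02.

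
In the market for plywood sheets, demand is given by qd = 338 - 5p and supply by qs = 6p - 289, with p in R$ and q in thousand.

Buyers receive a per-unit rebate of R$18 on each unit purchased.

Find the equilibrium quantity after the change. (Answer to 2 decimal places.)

102.09

Before the shock: 338 - 5p = 6p - 289 ⇒ 627 = 11p ⇒ p = 57, q = 53.
Since buyers' out-of-pocket price is the market price minus the rebate, the effective demand curve becomes qd = 428 - 5p.
New equilibrium: 428 - 5p = 6p - 289 ⇒ 717 = 11p ⇒ p = 717/11 ≈ 65.1818, q = 1123/11 ≈ 102.0909.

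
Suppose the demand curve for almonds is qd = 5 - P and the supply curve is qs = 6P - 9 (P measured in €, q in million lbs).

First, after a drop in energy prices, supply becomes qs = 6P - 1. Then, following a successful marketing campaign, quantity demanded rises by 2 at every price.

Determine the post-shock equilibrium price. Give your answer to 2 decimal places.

Solve the original market: 5 - P = 6P - 9, hence P = 2 and q = 3.
The shock moves the curves to qd = 7 - P and qs = 6P - 1.
Clearing the new market: 7 - P = 6P - 1, so P = 8/7 ≈ 1.1429 and q = 41/7 ≈ 5.8571.

1.14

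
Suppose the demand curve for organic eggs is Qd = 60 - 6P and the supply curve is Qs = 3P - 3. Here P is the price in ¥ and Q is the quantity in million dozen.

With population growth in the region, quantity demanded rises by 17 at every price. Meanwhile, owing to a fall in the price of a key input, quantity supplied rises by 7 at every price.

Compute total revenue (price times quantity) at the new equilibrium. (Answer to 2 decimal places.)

229.81

Solve the original market: 60 - 6P = 3P - 3, hence P = 7 and Q = 18.
The new curves are Qd = 77 - 6P (demand) and Qs = 3P + 4 (supply).
Equate the new curves: 77 - 6P = 3P + 4, giving 73 = 9P, P = 73/9 ≈ 8.1111, Q = 85/3 ≈ 28.3333.
New expenditure = 8.1111 × 28.3333 = 229.81.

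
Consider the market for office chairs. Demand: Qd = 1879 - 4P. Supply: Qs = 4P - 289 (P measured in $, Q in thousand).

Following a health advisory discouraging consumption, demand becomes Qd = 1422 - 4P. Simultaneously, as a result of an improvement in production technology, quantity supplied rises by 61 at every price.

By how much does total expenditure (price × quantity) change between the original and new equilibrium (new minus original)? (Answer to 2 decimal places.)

Initially, 1879 - 4P = 4P - 289, so 2168 = 8P and P = 271, Q = 795.
The new curves are Qd = 1422 - 4P (demand) and Qs = 4P - 228 (supply).
Equate the new curves: 1422 - 4P = 4P - 228, giving 1650 = 8P, P = 206.25, Q = 597.
Expenditure moves from 271×795 = 215445 to 206.25×597 = 123131.25; change = -92313.75.

-92313.75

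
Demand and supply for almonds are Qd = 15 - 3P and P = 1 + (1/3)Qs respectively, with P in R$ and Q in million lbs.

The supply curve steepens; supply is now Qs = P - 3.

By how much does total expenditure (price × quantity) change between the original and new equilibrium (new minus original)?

-11.25

Solve the original market: 15 - 3P = 3P - 3, hence P = 3 and Q = 6.
The new curves are Qd = 15 - 3P (demand) and Qs = P - 3 (supply).
Setting them equal: 15 - 3P = P - 3 → 18 = 4P, so P = 4.5 and Q = 1.5.
Expenditure moves from 3×6 = 18 to 4.5×1.5 = 6.75; change = -11.25.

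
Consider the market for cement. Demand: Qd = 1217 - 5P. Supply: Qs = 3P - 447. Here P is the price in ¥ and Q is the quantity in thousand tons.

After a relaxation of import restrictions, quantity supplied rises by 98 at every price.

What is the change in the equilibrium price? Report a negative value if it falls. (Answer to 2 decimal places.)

-12.25

Original equilibrium: 1217 - 5P = 3P - 447 gives 1664 = 8P, so P = 208 and Q = 177.
The shock moves the curves to Qd = 1217 - 5P and Qs = 3P - 349.
Clearing the new market: 1217 - 5P = 3P - 349, so P = 195.75 and Q = 238.25.
ΔP = 195.75 − 208 = -12.25.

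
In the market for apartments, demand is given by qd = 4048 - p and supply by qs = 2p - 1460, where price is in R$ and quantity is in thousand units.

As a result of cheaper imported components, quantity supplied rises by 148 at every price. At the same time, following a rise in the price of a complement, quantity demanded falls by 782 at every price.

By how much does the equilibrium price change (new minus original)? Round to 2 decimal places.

Initially, 4048 - p = 2p - 1460, so 5508 = 3p and p = 1836, q = 2212.
The shock moves the curves to qd = 3266 - p and qs = 2p - 1312.
Equate the new curves: 3266 - p = 2p - 1312, giving 4578 = 3p, p = 1526, q = 1740.
Δp = 1526 − 1836 = -310.00.

-310.00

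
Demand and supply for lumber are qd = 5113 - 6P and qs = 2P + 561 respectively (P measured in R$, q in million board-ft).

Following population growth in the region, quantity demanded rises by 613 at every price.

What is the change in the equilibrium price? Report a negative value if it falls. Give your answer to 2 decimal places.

+76.63

Solve the original market: 5113 - 6P = 2P + 561, hence P = 569 and q = 1699.
With the change applied: demand qd = 5726 - 6P, supply qs = 2P + 561.
Clearing the new market: 5726 - 6P = 2P + 561, so P = 645.625 and q = 1852.25.
ΔP = 645.625 − 569 = +76.63.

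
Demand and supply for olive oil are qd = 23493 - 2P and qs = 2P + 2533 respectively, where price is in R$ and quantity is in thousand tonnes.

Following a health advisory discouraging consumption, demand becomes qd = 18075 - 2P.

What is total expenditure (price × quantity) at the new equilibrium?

Original equilibrium: 23493 - 2P = 2P + 2533 gives 20960 = 4P, so P = 5240 and q = 13013.
The new curves are qd = 18075 - 2P (demand) and qs = 2P + 2533 (supply).
Setting them equal: 18075 - 2P = 2P + 2533 → 15542 = 4P, so P = 3885.5 and q = 10304.
New expenditure = 3885.5 × 10304 = 40036192.

40036192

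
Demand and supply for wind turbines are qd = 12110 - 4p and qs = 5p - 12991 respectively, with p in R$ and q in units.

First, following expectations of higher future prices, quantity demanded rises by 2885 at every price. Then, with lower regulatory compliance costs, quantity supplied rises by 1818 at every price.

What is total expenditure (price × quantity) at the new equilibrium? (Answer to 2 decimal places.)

Before the shock: 12110 - 4p = 5p - 12991 ⇒ 25101 = 9p ⇒ p = 2789, q = 954.
The shock moves the curves to qd = 14995 - 4p and qs = 5p - 11173.
New equilibrium: 14995 - 4p = 5p - 11173 ⇒ 26168 = 9p ⇒ p = 26168/9 ≈ 2907.5556, q = 30283/9 ≈ 3364.7778.
New expenditure = 2907.5556 × 3364.7778 = 9783278.32.

9783278.32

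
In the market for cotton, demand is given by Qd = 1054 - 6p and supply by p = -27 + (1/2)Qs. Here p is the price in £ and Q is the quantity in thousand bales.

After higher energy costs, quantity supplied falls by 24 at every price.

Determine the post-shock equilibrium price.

Before the shock: 1054 - 6p = 2p + 54 ⇒ 1000 = 8p ⇒ p = 125, Q = 304.
The new curves are Qd = 1054 - 6p (demand) and Qs = 2p + 30 (supply).
Setting them equal: 1054 - 6p = 2p + 30 → 1024 = 8p, so p = 128 and Q = 286.

128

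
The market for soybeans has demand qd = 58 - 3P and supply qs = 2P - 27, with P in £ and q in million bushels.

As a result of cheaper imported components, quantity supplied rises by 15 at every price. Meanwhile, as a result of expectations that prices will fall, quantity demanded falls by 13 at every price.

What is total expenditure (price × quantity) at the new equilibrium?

Original equilibrium: 58 - 3P = 2P - 27 gives 85 = 5P, so P = 17 and q = 7.
The shock moves the curves to qd = 45 - 3P and qs = 2P - 12.
Setting them equal: 45 - 3P = 2P - 12 → 57 = 5P, so P = 11.4 and q = 10.8.
New expenditure = 11.4 × 10.8 = 123.12.

123.12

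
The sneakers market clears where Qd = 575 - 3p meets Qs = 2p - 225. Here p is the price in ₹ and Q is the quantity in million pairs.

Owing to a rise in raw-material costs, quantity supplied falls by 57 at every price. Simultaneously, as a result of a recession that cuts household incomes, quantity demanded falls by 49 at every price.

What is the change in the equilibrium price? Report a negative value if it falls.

+1.6

Before the shock: 575 - 3p = 2p - 225 ⇒ 800 = 5p ⇒ p = 160, Q = 95.
The new curves are Qd = 526 - 3p (demand) and Qs = 2p - 282 (supply).
Setting them equal: 526 - 3p = 2p - 282 → 808 = 5p, so p = 161.6 and Q = 41.2.
Δp = 161.6 − 160 = +1.6.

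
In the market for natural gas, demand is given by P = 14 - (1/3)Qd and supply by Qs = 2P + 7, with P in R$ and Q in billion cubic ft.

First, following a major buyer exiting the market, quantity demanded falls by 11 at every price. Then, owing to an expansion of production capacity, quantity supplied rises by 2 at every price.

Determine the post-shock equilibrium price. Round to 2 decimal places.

4.40

Before the shock: 42 - 3P = 2P + 7 ⇒ 35 = 5P ⇒ P = 7, Q = 21.
After the shift, demand is Qd = 31 - 3P and supply is Qs = 2P + 9.
Equate the new curves: 31 - 3P = 2P + 9, giving 22 = 5P, P = 4.4, Q = 17.8.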